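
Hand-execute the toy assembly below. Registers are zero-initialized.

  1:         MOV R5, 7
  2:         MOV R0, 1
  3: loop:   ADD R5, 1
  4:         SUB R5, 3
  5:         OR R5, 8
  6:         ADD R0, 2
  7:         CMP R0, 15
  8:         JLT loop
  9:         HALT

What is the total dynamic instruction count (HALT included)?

45

R5=7
R0=1
R5=7+1=8
R5=8-3=5
R5=5|8=13
R0=1+2=3
CMP R0, 15  (cmp 3,15)
JLT loop: taken
R5=13+1=14
R5=14-3=11
R5=11|8=11
R0=3+2=5
CMP R0, 15  (cmp 5,15)
JLT loop: taken
R5=11+1=12
R5=12-3=9
R5=9|8=9
R0=5+2=7
CMP R0, 15  (cmp 7,15)
JLT loop: taken
R5=9+1=10
R5=10-3=7
R5=7|8=15
R0=7+2=9
CMP R0, 15  (cmp 9,15)
JLT loop: taken
R5=15+1=16
R5=16-3=13
R5=13|8=13
R0=9+2=11
CMP R0, 15  (cmp 11,15)
JLT loop: taken
R5=13+1=14
R5=14-3=11
R5=11|8=11
R0=11+2=13
CMP R0, 15  (cmp 13,15)
JLT loop: taken
R5=11+1=12
R5=12-3=9
R5=9|8=9
R0=13+2=15
CMP R0, 15  (cmp 15,15)
JLT loop: not taken
halt.
Total executed instructions: 45.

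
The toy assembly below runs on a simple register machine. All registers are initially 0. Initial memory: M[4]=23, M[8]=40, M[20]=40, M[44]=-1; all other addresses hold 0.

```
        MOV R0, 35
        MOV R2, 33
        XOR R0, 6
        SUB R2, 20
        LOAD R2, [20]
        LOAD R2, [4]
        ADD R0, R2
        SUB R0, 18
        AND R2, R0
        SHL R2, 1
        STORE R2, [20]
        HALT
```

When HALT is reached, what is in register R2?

4

MOV R0, 35 → R0=35
MOV R2, 33 → R2=33
XOR R0, 6 → R0=35^6=37
SUB R2, 20 → R2=33-20=13
LOAD R2, [20] → R2=M[20]=40
LOAD R2, [4] → R2=M[4]=23
ADD R0, R2 → R0=37+23=60
SUB R0, 18 → R0=60-18=42
AND R2, R0 → R2=23&42=2
SHL R2, 1 → R2=2<<1=4
STORE R2, [20] → M[20]=4
halt.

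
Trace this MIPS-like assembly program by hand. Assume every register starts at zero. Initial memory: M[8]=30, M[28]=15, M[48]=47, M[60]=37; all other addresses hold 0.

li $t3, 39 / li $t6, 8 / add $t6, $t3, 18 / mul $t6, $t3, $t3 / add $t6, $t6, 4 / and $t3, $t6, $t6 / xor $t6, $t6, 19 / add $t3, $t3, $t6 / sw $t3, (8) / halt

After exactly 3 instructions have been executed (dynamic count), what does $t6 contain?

li $t3, 39 → $t3=39
li $t6, 8 → $t6=8
add $t6, $t3, 18 → $t6=39+18=57
After step 3: $t6 = 57.

57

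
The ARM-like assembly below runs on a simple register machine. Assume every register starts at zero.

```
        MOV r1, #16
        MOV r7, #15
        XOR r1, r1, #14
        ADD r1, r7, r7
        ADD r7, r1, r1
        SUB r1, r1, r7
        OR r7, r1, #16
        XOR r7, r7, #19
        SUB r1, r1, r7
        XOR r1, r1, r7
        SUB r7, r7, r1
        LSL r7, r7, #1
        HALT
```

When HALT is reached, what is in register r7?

2

r1=16
r7=15
r1=16^14=30
r1=15+15=30
r7=30+30=60
r1=30-60=-30
r7=(-30)|16=-14
r7=(-14)^19=-31
r1=(-30)-(-31)=1
r1=1^(-31)=-32
r7=(-31)-(-32)=1
r7=1<<1=2
halt.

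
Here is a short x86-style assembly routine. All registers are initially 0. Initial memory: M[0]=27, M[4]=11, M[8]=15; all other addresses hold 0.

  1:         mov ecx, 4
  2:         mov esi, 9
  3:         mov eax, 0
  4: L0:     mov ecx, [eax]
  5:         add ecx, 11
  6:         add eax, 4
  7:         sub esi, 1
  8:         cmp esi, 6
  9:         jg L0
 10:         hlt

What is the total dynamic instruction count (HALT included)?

mov ecx, 4 → ecx=4
mov esi, 9 → esi=9
mov eax, 0 → eax=0
mov ecx, [eax] → ecx=M[0]=27
add ecx, 11 → ecx=27+11=38
add eax, 4 → eax=0+4=4
sub esi, 1 → esi=9-1=8
cmp esi, 6  (cmp 8,6)
jg L0: taken
mov ecx, [eax] → ecx=M[4]=11
add ecx, 11 → ecx=11+11=22
add eax, 4 → eax=4+4=8
sub esi, 1 → esi=8-1=7
cmp esi, 6  (cmp 7,6)
jg L0: taken
mov ecx, [eax] → ecx=M[8]=15
add ecx, 11 → ecx=15+11=26
add eax, 4 → eax=8+4=12
sub esi, 1 → esi=7-1=6
cmp esi, 6  (cmp 6,6)
jg L0: not taken
halt.
Total executed instructions: 22.

22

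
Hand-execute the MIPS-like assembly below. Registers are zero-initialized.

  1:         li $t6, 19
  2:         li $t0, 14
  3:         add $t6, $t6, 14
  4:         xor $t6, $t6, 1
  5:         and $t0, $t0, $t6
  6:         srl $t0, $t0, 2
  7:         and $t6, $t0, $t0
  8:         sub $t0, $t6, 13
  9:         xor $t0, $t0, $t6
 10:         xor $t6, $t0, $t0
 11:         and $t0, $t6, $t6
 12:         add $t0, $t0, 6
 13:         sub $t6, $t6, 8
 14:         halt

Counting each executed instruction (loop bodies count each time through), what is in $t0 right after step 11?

after li $t6, 19: $t6=19
after li $t0, 14: $t0=14
after add $t6, $t6, 14: $t6=19+14=33
after xor $t6, $t6, 1: $t6=33^1=32
after and $t0, $t0, $t6: $t0=14&32=0
after srl $t0, $t0, 2: $t0=0>>2=0
after and $t6, $t0, $t0: $t6=0&0=0
after sub $t0, $t6, 13: $t0=0-13=-13
after xor $t0, $t0, $t6: $t0=(-13)^0=-13
after xor $t6, $t0, $t0: $t6=(-13)^(-13)=0
after and $t0, $t6, $t6: $t0=0&0=0
After step 11: $t0 = 0.

0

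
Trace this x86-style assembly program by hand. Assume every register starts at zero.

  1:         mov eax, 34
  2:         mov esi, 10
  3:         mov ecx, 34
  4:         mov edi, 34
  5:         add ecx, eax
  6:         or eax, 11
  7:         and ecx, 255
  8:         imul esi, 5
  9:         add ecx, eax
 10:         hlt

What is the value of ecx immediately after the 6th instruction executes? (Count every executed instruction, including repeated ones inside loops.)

68

after mov eax, 34: eax=34
after mov esi, 10: esi=10
after mov ecx, 34: ecx=34
after mov edi, 34: edi=34
after add ecx, eax: ecx=34+34=68
after or eax, 11: eax=34|11=43
After step 6: ecx = 68.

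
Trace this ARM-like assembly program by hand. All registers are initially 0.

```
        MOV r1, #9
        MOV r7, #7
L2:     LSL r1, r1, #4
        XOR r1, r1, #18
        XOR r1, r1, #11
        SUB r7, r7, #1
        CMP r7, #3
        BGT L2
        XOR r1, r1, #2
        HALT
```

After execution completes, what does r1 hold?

559243

after MOV r1, #9: r1=9
after MOV r7, #7: r7=7
after LSL r1, r1, #4: r1=9<<4=144
after XOR r1, r1, #18: r1=144^18=130
after XOR r1, r1, #11: r1=130^11=137
after SUB r7, r7, #1: r7=7-1=6
CMP r7, #3  (cmp 6,3)
BGT L2: taken
after LSL r1, r1, #4: r1=137<<4=2192
after XOR r1, r1, #18: r1=2192^18=2178
after XOR r1, r1, #11: r1=2178^11=2185
after SUB r7, r7, #1: r7=6-1=5
CMP r7, #3  (cmp 5,3)
BGT L2: taken
after LSL r1, r1, #4: r1=2185<<4=34960
after XOR r1, r1, #18: r1=34960^18=34946
after XOR r1, r1, #11: r1=34946^11=34953
after SUB r7, r7, #1: r7=5-1=4
CMP r7, #3  (cmp 4,3)
BGT L2: taken
after LSL r1, r1, #4: r1=34953<<4=559248
after XOR r1, r1, #18: r1=559248^18=559234
after XOR r1, r1, #11: r1=559234^11=559241
after SUB r7, r7, #1: r7=4-1=3
CMP r7, #3  (cmp 3,3)
BGT L2: not taken
after XOR r1, r1, #2: r1=559241^2=559243
halt.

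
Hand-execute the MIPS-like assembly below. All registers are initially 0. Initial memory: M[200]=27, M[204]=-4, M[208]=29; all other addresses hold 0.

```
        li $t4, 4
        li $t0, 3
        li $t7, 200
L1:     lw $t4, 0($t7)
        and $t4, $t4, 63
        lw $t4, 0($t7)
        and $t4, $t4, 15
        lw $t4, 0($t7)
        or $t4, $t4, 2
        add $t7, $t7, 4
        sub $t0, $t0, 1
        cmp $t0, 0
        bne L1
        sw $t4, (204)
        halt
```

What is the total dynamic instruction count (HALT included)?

35

$t4=4
$t0=3
$t7=200
$t4=M[200]=27
$t4=27&63=27
$t4=M[200]=27
$t4=27&15=11
$t4=M[200]=27
$t4=27|2=27
$t7=200+4=204
$t0=3-1=2
cmp $t0, 0  (cmp 2,0)
bne L1: taken
$t4=M[204]=-4
$t4=(-4)&63=60
$t4=M[204]=-4
$t4=(-4)&15=12
$t4=M[204]=-4
$t4=(-4)|2=-2
$t7=204+4=208
$t0=2-1=1
cmp $t0, 0  (cmp 1,0)
bne L1: taken
$t4=M[208]=29
$t4=29&63=29
$t4=M[208]=29
$t4=29&15=13
$t4=M[208]=29
$t4=29|2=31
$t7=208+4=212
$t0=1-1=0
cmp $t0, 0  (cmp 0,0)
bne L1: not taken
sw $t4, (204) → M[204]=31
halt.
Total executed instructions: 35.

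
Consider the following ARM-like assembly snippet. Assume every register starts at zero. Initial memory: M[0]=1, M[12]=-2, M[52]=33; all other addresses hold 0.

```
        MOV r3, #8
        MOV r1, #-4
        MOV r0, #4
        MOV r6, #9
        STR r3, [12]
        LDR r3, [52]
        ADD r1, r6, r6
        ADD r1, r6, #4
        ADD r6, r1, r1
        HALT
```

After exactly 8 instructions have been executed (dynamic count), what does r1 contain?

after MOV r3, #8: r3=8
after MOV r1, #-4: r1=-4
after MOV r0, #4: r0=4
after MOV r6, #9: r6=9
STR r3, [12] → M[12]=8
after LDR r3, [52]: r3=M[52]=33
after ADD r1, r6, r6: r1=9+9=18
after ADD r1, r6, #4: r1=9+4=13
After step 8: r1 = 13.

13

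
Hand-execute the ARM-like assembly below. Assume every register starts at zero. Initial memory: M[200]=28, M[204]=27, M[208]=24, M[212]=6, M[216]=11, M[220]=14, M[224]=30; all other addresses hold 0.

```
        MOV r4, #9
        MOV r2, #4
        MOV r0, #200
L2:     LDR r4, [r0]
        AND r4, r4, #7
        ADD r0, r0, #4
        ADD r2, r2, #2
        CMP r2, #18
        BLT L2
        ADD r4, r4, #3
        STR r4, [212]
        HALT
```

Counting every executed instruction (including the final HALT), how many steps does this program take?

48

r4=9
r2=4
r0=200
r4=M[200]=28
r4=28&7=4
r0=200+4=204
r2=4+2=6
CMP r2, #18  (cmp 6,18)
BLT L2: taken
r4=M[204]=27
r4=27&7=3
r0=204+4=208
r2=6+2=8
CMP r2, #18  (cmp 8,18)
BLT L2: taken
r4=M[208]=24
r4=24&7=0
r0=208+4=212
r2=8+2=10
CMP r2, #18  (cmp 10,18)
BLT L2: taken
r4=M[212]=6
r4=6&7=6
r0=212+4=216
r2=10+2=12
CMP r2, #18  (cmp 12,18)
BLT L2: taken
r4=M[216]=11
r4=11&7=3
r0=216+4=220
r2=12+2=14
CMP r2, #18  (cmp 14,18)
BLT L2: taken
r4=M[220]=14
r4=14&7=6
r0=220+4=224
r2=14+2=16
CMP r2, #18  (cmp 16,18)
BLT L2: taken
r4=M[224]=30
r4=30&7=6
r0=224+4=228
r2=16+2=18
CMP r2, #18  (cmp 18,18)
BLT L2: not taken
r4=6+3=9
STR r4, [212] → M[212]=9
halt.
Total executed instructions: 48.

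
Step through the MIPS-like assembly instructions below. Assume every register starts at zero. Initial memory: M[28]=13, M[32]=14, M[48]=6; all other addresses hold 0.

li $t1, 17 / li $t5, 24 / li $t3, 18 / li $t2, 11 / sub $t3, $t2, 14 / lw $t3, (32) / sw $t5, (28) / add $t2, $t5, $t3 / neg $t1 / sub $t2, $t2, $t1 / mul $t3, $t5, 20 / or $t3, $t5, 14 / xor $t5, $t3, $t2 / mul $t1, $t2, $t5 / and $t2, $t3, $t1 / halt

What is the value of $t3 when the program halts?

30

$t1=17
$t5=24
$t3=18
$t2=11
$t3=11-14=-3
$t3=M[32]=14
sw $t5, (28) → M[28]=24
$t2=24+14=38
$t1=-(17)=-17
$t2=38-(-17)=55
$t3=24*20=480
$t3=24|14=30
$t5=30^55=41
$t1=55*41=2255
$t2=30&2255=14
halt.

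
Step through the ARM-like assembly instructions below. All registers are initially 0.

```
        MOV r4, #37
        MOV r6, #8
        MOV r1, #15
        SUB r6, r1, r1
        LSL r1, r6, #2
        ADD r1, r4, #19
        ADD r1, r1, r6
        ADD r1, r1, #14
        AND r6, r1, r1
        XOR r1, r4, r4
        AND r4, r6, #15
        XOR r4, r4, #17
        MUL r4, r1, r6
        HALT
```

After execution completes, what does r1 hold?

0

MOV r4, #37 → r4=37
MOV r6, #8 → r6=8
MOV r1, #15 → r1=15
SUB r6, r1, r1 → r6=15-15=0
LSL r1, r6, #2 → r1=0<<2=0
ADD r1, r4, #19 → r1=37+19=56
ADD r1, r1, r6 → r1=56+0=56
ADD r1, r1, #14 → r1=56+14=70
AND r6, r1, r1 → r6=70&70=70
XOR r1, r4, r4 → r1=37^37=0
AND r4, r6, #15 → r4=70&15=6
XOR r4, r4, #17 → r4=6^17=23
MUL r4, r1, r6 → r4=0*70=0
halt.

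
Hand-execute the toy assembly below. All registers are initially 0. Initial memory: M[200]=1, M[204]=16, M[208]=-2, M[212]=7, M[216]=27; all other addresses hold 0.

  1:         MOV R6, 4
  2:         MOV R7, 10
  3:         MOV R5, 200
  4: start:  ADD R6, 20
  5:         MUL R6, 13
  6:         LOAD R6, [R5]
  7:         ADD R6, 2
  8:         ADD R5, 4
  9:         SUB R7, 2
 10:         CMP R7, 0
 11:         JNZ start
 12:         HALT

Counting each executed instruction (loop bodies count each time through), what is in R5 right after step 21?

208

after MOV R6, 4: R6=4
after MOV R7, 10: R7=10
after MOV R5, 200: R5=200
after ADD R6, 20: R6=4+20=24
after MUL R6, 13: R6=24*13=312
after LOAD R6, [R5]: R6=M[200]=1
after ADD R6, 2: R6=1+2=3
after ADD R5, 4: R5=200+4=204
after SUB R7, 2: R7=10-2=8
CMP R7, 0  (cmp 8,0)
JNZ start: taken
after ADD R6, 20: R6=3+20=23
after MUL R6, 13: R6=23*13=299
after LOAD R6, [R5]: R6=M[204]=16
after ADD R6, 2: R6=16+2=18
after ADD R5, 4: R5=204+4=208
after SUB R7, 2: R7=8-2=6
CMP R7, 0  (cmp 6,0)
JNZ start: taken
after ADD R6, 20: R6=18+20=38
after MUL R6, 13: R6=38*13=494
After step 21: R5 = 208.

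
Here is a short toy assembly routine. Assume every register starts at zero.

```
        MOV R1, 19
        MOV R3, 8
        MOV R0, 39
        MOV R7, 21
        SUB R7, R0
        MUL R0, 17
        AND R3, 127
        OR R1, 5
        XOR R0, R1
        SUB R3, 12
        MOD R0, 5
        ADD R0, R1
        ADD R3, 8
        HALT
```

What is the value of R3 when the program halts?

MOV R1, 19 → R1=19
MOV R3, 8 → R3=8
MOV R0, 39 → R0=39
MOV R7, 21 → R7=21
SUB R7, R0 → R7=21-39=-18
MUL R0, 17 → R0=39*17=663
AND R3, 127 → R3=8&127=8
OR R1, 5 → R1=19|5=23
XOR R0, R1 → R0=663^23=640
SUB R3, 12 → R3=8-12=-4
MOD R0, 5 → R0=640%5=0
ADD R0, R1 → R0=0+23=23
ADD R3, 8 → R3=(-4)+8=4
halt.

4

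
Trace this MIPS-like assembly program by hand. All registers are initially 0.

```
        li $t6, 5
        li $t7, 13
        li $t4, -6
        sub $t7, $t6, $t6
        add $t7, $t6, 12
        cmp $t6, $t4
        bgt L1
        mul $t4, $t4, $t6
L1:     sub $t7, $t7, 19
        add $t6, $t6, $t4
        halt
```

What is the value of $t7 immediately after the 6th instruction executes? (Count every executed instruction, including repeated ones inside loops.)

17

$t6=5
$t7=13
$t4=-6
$t7=5-5=0
$t7=5+12=17
cmp $t6, $t4  (cmp 5,-6)
After step 6: $t7 = 17.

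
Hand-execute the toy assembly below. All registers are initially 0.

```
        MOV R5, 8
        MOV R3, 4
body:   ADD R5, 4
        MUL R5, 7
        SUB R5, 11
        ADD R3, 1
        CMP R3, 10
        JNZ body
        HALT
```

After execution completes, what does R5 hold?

1274528

R5=8
R3=4
R5=8+4=12
R5=12*7=84
R5=84-11=73
R3=4+1=5
CMP R3, 10  (cmp 5,10)
JNZ body: taken
R5=73+4=77
R5=77*7=539
R5=539-11=528
R3=5+1=6
CMP R3, 10  (cmp 6,10)
JNZ body: taken
R5=528+4=532
R5=532*7=3724
R5=3724-11=3713
R3=6+1=7
CMP R3, 10  (cmp 7,10)
JNZ body: taken
R5=3713+4=3717
R5=3717*7=26019
R5=26019-11=26008
R3=7+1=8
CMP R3, 10  (cmp 8,10)
JNZ body: taken
R5=26008+4=26012
R5=26012*7=182084
R5=182084-11=182073
R3=8+1=9
CMP R3, 10  (cmp 9,10)
JNZ body: taken
R5=182073+4=182077
R5=182077*7=1274539
R5=1274539-11=1274528
R3=9+1=10
CMP R3, 10  (cmp 10,10)
JNZ body: not taken
halt.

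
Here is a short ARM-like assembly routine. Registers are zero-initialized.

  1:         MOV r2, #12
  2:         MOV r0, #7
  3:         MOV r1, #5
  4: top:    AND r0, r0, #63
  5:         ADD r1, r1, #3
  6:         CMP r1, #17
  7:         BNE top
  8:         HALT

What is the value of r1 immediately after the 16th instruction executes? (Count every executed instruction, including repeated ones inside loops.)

MOV r2, #12 → r2=12
MOV r0, #7 → r0=7
MOV r1, #5 → r1=5
AND r0, r0, #63 → r0=7&63=7
ADD r1, r1, #3 → r1=5+3=8
CMP r1, #17  (cmp 8,17)
BNE top: taken
AND r0, r0, #63 → r0=7&63=7
ADD r1, r1, #3 → r1=8+3=11
CMP r1, #17  (cmp 11,17)
BNE top: taken
AND r0, r0, #63 → r0=7&63=7
ADD r1, r1, #3 → r1=11+3=14
CMP r1, #17  (cmp 14,17)
BNE top: taken
AND r0, r0, #63 → r0=7&63=7
After step 16: r1 = 14.

14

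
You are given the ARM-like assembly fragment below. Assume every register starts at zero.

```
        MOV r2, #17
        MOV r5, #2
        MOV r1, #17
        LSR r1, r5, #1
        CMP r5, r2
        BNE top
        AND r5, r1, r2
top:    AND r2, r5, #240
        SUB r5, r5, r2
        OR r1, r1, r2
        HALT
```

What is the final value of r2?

0

r2=17
r5=2
r1=17
r1=2>>1=1
CMP r5, r2  (cmp 2,17)
BNE top: taken
r2=2&240=0
r5=2-0=2
r1=1|0=1
halt.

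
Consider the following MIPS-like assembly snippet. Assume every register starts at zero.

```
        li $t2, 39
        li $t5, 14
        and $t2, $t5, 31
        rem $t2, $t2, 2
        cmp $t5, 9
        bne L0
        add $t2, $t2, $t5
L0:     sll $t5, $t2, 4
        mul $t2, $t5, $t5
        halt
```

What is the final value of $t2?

$t2=39
$t5=14
$t2=14&31=14
$t2=14%2=0
cmp $t5, 9  (cmp 14,9)
bne L0: taken
$t5=0<<4=0
$t2=0*0=0
halt.

0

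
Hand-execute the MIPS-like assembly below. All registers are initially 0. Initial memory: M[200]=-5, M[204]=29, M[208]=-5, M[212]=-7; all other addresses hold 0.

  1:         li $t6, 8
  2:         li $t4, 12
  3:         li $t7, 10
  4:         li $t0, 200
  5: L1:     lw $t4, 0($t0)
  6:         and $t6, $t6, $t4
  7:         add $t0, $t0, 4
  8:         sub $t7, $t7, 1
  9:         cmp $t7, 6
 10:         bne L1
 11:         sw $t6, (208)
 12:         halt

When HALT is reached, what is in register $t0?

216

li $t6, 8 → $t6=8
li $t4, 12 → $t4=12
li $t7, 10 → $t7=10
li $t0, 200 → $t0=200
lw $t4, 0($t0) → $t4=M[200]=-5
and $t6, $t6, $t4 → $t6=8&(-5)=8
add $t0, $t0, 4 → $t0=200+4=204
sub $t7, $t7, 1 → $t7=10-1=9
cmp $t7, 6  (cmp 9,6)
bne L1: taken
lw $t4, 0($t0) → $t4=M[204]=29
and $t6, $t6, $t4 → $t6=8&29=8
add $t0, $t0, 4 → $t0=204+4=208
sub $t7, $t7, 1 → $t7=9-1=8
cmp $t7, 6  (cmp 8,6)
bne L1: taken
lw $t4, 0($t0) → $t4=M[208]=-5
and $t6, $t6, $t4 → $t6=8&(-5)=8
add $t0, $t0, 4 → $t0=208+4=212
sub $t7, $t7, 1 → $t7=8-1=7
cmp $t7, 6  (cmp 7,6)
bne L1: taken
lw $t4, 0($t0) → $t4=M[212]=-7
and $t6, $t6, $t4 → $t6=8&(-7)=8
add $t0, $t0, 4 → $t0=212+4=216
sub $t7, $t7, 1 → $t7=7-1=6
cmp $t7, 6  (cmp 6,6)
bne L1: not taken
sw $t6, (208) → M[208]=8
halt.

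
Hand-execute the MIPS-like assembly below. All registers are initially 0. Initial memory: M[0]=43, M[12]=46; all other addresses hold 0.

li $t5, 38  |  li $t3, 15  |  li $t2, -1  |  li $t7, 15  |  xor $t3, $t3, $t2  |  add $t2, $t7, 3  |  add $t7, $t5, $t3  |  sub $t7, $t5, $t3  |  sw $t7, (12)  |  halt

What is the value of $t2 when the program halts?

$t5=38
$t3=15
$t2=-1
$t7=15
$t3=15^(-1)=-16
$t2=15+3=18
$t7=38+(-16)=22
$t7=38-(-16)=54
sw $t7, (12) → M[12]=54
halt.

18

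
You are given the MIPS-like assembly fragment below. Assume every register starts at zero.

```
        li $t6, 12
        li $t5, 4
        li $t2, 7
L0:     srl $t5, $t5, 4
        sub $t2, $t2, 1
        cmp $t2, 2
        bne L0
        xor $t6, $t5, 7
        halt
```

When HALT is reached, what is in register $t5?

after li $t6, 12: $t6=12
after li $t5, 4: $t5=4
after li $t2, 7: $t2=7
after srl $t5, $t5, 4: $t5=4>>4=0
after sub $t2, $t2, 1: $t2=7-1=6
cmp $t2, 2  (cmp 6,2)
bne L0: taken
after srl $t5, $t5, 4: $t5=0>>4=0
after sub $t2, $t2, 1: $t2=6-1=5
cmp $t2, 2  (cmp 5,2)
bne L0: taken
after srl $t5, $t5, 4: $t5=0>>4=0
after sub $t2, $t2, 1: $t2=5-1=4
cmp $t2, 2  (cmp 4,2)
bne L0: taken
after srl $t5, $t5, 4: $t5=0>>4=0
after sub $t2, $t2, 1: $t2=4-1=3
cmp $t2, 2  (cmp 3,2)
bne L0: taken
after srl $t5, $t5, 4: $t5=0>>4=0
after sub $t2, $t2, 1: $t2=3-1=2
cmp $t2, 2  (cmp 2,2)
bne L0: not taken
after xor $t6, $t5, 7: $t6=0^7=7
halt.

0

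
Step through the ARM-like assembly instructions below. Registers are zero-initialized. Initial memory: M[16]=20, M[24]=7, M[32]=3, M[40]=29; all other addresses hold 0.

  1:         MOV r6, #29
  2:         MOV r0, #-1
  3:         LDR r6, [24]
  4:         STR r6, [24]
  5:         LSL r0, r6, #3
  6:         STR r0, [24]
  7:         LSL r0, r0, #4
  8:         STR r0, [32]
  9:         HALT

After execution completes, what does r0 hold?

after MOV r6, #29: r6=29
after MOV r0, #-1: r0=-1
after LDR r6, [24]: r6=M[24]=7
STR r6, [24] → M[24]=7
after LSL r0, r6, #3: r0=7<<3=56
STR r0, [24] → M[24]=56
after LSL r0, r0, #4: r0=56<<4=896
STR r0, [32] → M[32]=896
halt.

896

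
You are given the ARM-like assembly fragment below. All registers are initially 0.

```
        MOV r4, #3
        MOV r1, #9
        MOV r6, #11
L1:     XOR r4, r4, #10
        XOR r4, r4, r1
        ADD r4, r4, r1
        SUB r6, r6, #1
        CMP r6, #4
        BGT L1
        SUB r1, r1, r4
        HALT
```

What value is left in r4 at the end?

57

after MOV r4, #3: r4=3
after MOV r1, #9: r1=9
after MOV r6, #11: r6=11
after XOR r4, r4, #10: r4=3^10=9
after XOR r4, r4, r1: r4=9^9=0
after ADD r4, r4, r1: r4=0+9=9
after SUB r6, r6, #1: r6=11-1=10
CMP r6, #4  (cmp 10,4)
BGT L1: taken
after XOR r4, r4, #10: r4=9^10=3
after XOR r4, r4, r1: r4=3^9=10
after ADD r4, r4, r1: r4=10+9=19
after SUB r6, r6, #1: r6=10-1=9
CMP r6, #4  (cmp 9,4)
BGT L1: taken
after XOR r4, r4, #10: r4=19^10=25
after XOR r4, r4, r1: r4=25^9=16
after ADD r4, r4, r1: r4=16+9=25
after SUB r6, r6, #1: r6=9-1=8
CMP r6, #4  (cmp 8,4)
BGT L1: taken
after XOR r4, r4, #10: r4=25^10=19
after XOR r4, r4, r1: r4=19^9=26
after ADD r4, r4, r1: r4=26+9=35
after SUB r6, r6, #1: r6=8-1=7
CMP r6, #4  (cmp 7,4)
BGT L1: taken
after XOR r4, r4, #10: r4=35^10=41
after XOR r4, r4, r1: r4=41^9=32
after ADD r4, r4, r1: r4=32+9=41
after SUB r6, r6, #1: r6=7-1=6
CMP r6, #4  (cmp 6,4)
BGT L1: taken
after XOR r4, r4, #10: r4=41^10=35
after XOR r4, r4, r1: r4=35^9=42
after ADD r4, r4, r1: r4=42+9=51
after SUB r6, r6, #1: r6=6-1=5
CMP r6, #4  (cmp 5,4)
BGT L1: taken
after XOR r4, r4, #10: r4=51^10=57
after XOR r4, r4, r1: r4=57^9=48
after ADD r4, r4, r1: r4=48+9=57
after SUB r6, r6, #1: r6=5-1=4
CMP r6, #4  (cmp 4,4)
BGT L1: not taken
after SUB r1, r1, r4: r1=9-57=-48
halt.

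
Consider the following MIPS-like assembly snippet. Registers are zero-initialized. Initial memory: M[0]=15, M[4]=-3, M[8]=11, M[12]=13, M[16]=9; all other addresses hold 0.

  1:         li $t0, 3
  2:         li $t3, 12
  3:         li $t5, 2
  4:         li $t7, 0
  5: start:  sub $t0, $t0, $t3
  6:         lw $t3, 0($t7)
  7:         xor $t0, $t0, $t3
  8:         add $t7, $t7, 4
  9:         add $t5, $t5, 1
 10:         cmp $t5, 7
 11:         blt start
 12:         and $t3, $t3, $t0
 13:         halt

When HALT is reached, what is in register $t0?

6

li $t0, 3 → $t0=3
li $t3, 12 → $t3=12
li $t5, 2 → $t5=2
li $t7, 0 → $t7=0
sub $t0, $t0, $t3 → $t0=3-12=-9
lw $t3, 0($t7) → $t3=M[0]=15
xor $t0, $t0, $t3 → $t0=(-9)^15=-8
add $t7, $t7, 4 → $t7=0+4=4
add $t5, $t5, 1 → $t5=2+1=3
cmp $t5, 7  (cmp 3,7)
blt start: taken
sub $t0, $t0, $t3 → $t0=(-8)-15=-23
lw $t3, 0($t7) → $t3=M[4]=-3
xor $t0, $t0, $t3 → $t0=(-23)^(-3)=20
add $t7, $t7, 4 → $t7=4+4=8
add $t5, $t5, 1 → $t5=3+1=4
cmp $t5, 7  (cmp 4,7)
blt start: taken
sub $t0, $t0, $t3 → $t0=20-(-3)=23
lw $t3, 0($t7) → $t3=M[8]=11
xor $t0, $t0, $t3 → $t0=23^11=28
add $t7, $t7, 4 → $t7=8+4=12
add $t5, $t5, 1 → $t5=4+1=5
cmp $t5, 7  (cmp 5,7)
blt start: taken
sub $t0, $t0, $t3 → $t0=28-11=17
lw $t3, 0($t7) → $t3=M[12]=13
xor $t0, $t0, $t3 → $t0=17^13=28
add $t7, $t7, 4 → $t7=12+4=16
add $t5, $t5, 1 → $t5=5+1=6
cmp $t5, 7  (cmp 6,7)
blt start: taken
sub $t0, $t0, $t3 → $t0=28-13=15
lw $t3, 0($t7) → $t3=M[16]=9
xor $t0, $t0, $t3 → $t0=15^9=6
add $t7, $t7, 4 → $t7=16+4=20
add $t5, $t5, 1 → $t5=6+1=7
cmp $t5, 7  (cmp 7,7)
blt start: not taken
and $t3, $t3, $t0 → $t3=9&6=0
halt.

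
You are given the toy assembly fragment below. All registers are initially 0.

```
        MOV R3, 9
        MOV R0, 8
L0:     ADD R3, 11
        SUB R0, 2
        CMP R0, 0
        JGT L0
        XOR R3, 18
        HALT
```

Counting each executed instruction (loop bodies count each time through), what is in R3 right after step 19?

MOV R3, 9 → R3=9
MOV R0, 8 → R0=8
ADD R3, 11 → R3=9+11=20
SUB R0, 2 → R0=8-2=6
CMP R0, 0  (cmp 6,0)
JGT L0: taken
ADD R3, 11 → R3=20+11=31
SUB R0, 2 → R0=6-2=4
CMP R0, 0  (cmp 4,0)
JGT L0: taken
ADD R3, 11 → R3=31+11=42
SUB R0, 2 → R0=4-2=2
CMP R0, 0  (cmp 2,0)
JGT L0: taken
ADD R3, 11 → R3=42+11=53
SUB R0, 2 → R0=2-2=0
CMP R0, 0  (cmp 0,0)
JGT L0: not taken
XOR R3, 18 → R3=53^18=39
After step 19: R3 = 39.

39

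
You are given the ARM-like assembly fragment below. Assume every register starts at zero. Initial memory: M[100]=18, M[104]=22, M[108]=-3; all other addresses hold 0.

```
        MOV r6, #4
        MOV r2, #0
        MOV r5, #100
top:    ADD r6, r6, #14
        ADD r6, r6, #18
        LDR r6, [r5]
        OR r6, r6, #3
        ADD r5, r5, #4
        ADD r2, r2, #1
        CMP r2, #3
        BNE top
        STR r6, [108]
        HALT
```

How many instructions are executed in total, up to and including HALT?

29

after MOV r6, #4: r6=4
after MOV r2, #0: r2=0
after MOV r5, #100: r5=100
after ADD r6, r6, #14: r6=4+14=18
after ADD r6, r6, #18: r6=18+18=36
after LDR r6, [r5]: r6=M[100]=18
after OR r6, r6, #3: r6=18|3=19
after ADD r5, r5, #4: r5=100+4=104
after ADD r2, r2, #1: r2=0+1=1
CMP r2, #3  (cmp 1,3)
BNE top: taken
after ADD r6, r6, #14: r6=19+14=33
after ADD r6, r6, #18: r6=33+18=51
after LDR r6, [r5]: r6=M[104]=22
after OR r6, r6, #3: r6=22|3=23
after ADD r5, r5, #4: r5=104+4=108
after ADD r2, r2, #1: r2=1+1=2
CMP r2, #3  (cmp 2,3)
BNE top: taken
after ADD r6, r6, #14: r6=23+14=37
after ADD r6, r6, #18: r6=37+18=55
after LDR r6, [r5]: r6=M[108]=-3
after OR r6, r6, #3: r6=(-3)|3=-1
after ADD r5, r5, #4: r5=108+4=112
after ADD r2, r2, #1: r2=2+1=3
CMP r2, #3  (cmp 3,3)
BNE top: not taken
STR r6, [108] → M[108]=-1
halt.
Total executed instructions: 29.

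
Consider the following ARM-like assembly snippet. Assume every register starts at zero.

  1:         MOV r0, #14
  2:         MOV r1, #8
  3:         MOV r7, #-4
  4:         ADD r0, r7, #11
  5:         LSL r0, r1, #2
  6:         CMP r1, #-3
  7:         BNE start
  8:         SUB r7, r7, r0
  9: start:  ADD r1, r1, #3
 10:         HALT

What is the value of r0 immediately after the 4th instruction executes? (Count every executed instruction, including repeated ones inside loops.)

7

MOV r0, #14 → r0=14
MOV r1, #8 → r1=8
MOV r7, #-4 → r7=-4
ADD r0, r7, #11 → r0=(-4)+11=7
After step 4: r0 = 7.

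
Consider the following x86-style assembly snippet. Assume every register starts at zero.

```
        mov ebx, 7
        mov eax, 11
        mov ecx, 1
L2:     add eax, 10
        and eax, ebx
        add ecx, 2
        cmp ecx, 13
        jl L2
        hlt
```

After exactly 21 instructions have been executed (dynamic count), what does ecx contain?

after mov ebx, 7: ebx=7
after mov eax, 11: eax=11
after mov ecx, 1: ecx=1
after add eax, 10: eax=11+10=21
after and eax, ebx: eax=21&7=5
after add ecx, 2: ecx=1+2=3
cmp ecx, 13  (cmp 3,13)
jl L2: taken
after add eax, 10: eax=5+10=15
after and eax, ebx: eax=15&7=7
after add ecx, 2: ecx=3+2=5
cmp ecx, 13  (cmp 5,13)
jl L2: taken
after add eax, 10: eax=7+10=17
after and eax, ebx: eax=17&7=1
after add ecx, 2: ecx=5+2=7
cmp ecx, 13  (cmp 7,13)
jl L2: taken
after add eax, 10: eax=1+10=11
after and eax, ebx: eax=11&7=3
after add ecx, 2: ecx=7+2=9
After step 21: ecx = 9.

9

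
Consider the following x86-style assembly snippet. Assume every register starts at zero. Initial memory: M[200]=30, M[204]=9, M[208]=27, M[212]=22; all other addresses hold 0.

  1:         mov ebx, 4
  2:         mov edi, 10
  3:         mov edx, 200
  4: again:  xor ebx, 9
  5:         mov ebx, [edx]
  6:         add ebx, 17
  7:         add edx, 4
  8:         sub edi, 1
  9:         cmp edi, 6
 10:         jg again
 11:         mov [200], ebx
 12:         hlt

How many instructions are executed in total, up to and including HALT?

after mov ebx, 4: ebx=4
after mov edi, 10: edi=10
after mov edx, 200: edx=200
after xor ebx, 9: ebx=4^9=13
after mov ebx, [edx]: ebx=M[200]=30
after add ebx, 17: ebx=30+17=47
after add edx, 4: edx=200+4=204
after sub edi, 1: edi=10-1=9
cmp edi, 6  (cmp 9,6)
jg again: taken
after xor ebx, 9: ebx=47^9=38
after mov ebx, [edx]: ebx=M[204]=9
after add ebx, 17: ebx=9+17=26
after add edx, 4: edx=204+4=208
after sub edi, 1: edi=9-1=8
cmp edi, 6  (cmp 8,6)
jg again: taken
after xor ebx, 9: ebx=26^9=19
after mov ebx, [edx]: ebx=M[208]=27
after add ebx, 17: ebx=27+17=44
after add edx, 4: edx=208+4=212
after sub edi, 1: edi=8-1=7
cmp edi, 6  (cmp 7,6)
jg again: taken
after xor ebx, 9: ebx=44^9=37
after mov ebx, [edx]: ebx=M[212]=22
after add ebx, 17: ebx=22+17=39
after add edx, 4: edx=212+4=216
after sub edi, 1: edi=7-1=6
cmp edi, 6  (cmp 6,6)
jg again: not taken
mov [200], ebx → M[200]=39
halt.
Total executed instructions: 33.

33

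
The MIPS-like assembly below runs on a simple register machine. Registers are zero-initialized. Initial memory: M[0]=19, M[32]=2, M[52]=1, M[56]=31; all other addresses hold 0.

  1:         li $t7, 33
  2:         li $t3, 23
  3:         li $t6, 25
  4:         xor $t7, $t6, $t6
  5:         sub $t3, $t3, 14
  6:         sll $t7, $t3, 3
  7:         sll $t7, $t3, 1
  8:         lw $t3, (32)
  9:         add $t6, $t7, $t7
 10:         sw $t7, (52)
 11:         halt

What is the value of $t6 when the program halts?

36

li $t7, 33 → $t7=33
li $t3, 23 → $t3=23
li $t6, 25 → $t6=25
xor $t7, $t6, $t6 → $t7=25^25=0
sub $t3, $t3, 14 → $t3=23-14=9
sll $t7, $t3, 3 → $t7=9<<3=72
sll $t7, $t3, 1 → $t7=9<<1=18
lw $t3, (32) → $t3=M[32]=2
add $t6, $t7, $t7 → $t6=18+18=36
sw $t7, (52) → M[52]=18
halt.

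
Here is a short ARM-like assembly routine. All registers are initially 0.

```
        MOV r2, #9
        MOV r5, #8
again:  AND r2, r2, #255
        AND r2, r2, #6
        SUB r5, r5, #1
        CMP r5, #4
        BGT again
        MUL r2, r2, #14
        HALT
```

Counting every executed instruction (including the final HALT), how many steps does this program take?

r2=9
r5=8
r2=9&255=9
r2=9&6=0
r5=8-1=7
CMP r5, #4  (cmp 7,4)
BGT again: taken
r2=0&255=0
r2=0&6=0
r5=7-1=6
CMP r5, #4  (cmp 6,4)
BGT again: taken
r2=0&255=0
r2=0&6=0
r5=6-1=5
CMP r5, #4  (cmp 5,4)
BGT again: taken
r2=0&255=0
r2=0&6=0
r5=5-1=4
CMP r5, #4  (cmp 4,4)
BGT again: not taken
r2=0*14=0
halt.
Total executed instructions: 24.

24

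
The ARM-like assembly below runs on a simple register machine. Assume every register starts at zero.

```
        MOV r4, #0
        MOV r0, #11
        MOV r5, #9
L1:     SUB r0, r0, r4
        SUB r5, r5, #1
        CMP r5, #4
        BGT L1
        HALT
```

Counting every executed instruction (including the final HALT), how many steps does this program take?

after MOV r4, #0: r4=0
after MOV r0, #11: r0=11
after MOV r5, #9: r5=9
after SUB r0, r0, r4: r0=11-0=11
after SUB r5, r5, #1: r5=9-1=8
CMP r5, #4  (cmp 8,4)
BGT L1: taken
after SUB r0, r0, r4: r0=11-0=11
after SUB r5, r5, #1: r5=8-1=7
CMP r5, #4  (cmp 7,4)
BGT L1: taken
after SUB r0, r0, r4: r0=11-0=11
after SUB r5, r5, #1: r5=7-1=6
CMP r5, #4  (cmp 6,4)
BGT L1: taken
after SUB r0, r0, r4: r0=11-0=11
after SUB r5, r5, #1: r5=6-1=5
CMP r5, #4  (cmp 5,4)
BGT L1: taken
after SUB r0, r0, r4: r0=11-0=11
after SUB r5, r5, #1: r5=5-1=4
CMP r5, #4  (cmp 4,4)
BGT L1: not taken
halt.
Total executed instructions: 24.

24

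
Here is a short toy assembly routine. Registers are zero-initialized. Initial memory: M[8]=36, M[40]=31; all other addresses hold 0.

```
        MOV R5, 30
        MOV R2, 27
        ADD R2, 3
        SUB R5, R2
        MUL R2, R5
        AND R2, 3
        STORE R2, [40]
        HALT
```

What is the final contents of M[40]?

MOV R5, 30 → R5=30
MOV R2, 27 → R2=27
ADD R2, 3 → R2=27+3=30
SUB R5, R2 → R5=30-30=0
MUL R2, R5 → R2=30*0=0
AND R2, 3 → R2=0&3=0
STORE R2, [40] → M[40]=0
halt.

0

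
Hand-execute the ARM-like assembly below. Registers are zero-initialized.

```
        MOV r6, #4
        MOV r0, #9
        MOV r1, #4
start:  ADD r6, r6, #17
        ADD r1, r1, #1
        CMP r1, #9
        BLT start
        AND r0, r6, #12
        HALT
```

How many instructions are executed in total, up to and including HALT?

25

MOV r6, #4 → r6=4
MOV r0, #9 → r0=9
MOV r1, #4 → r1=4
ADD r6, r6, #17 → r6=4+17=21
ADD r1, r1, #1 → r1=4+1=5
CMP r1, #9  (cmp 5,9)
BLT start: taken
ADD r6, r6, #17 → r6=21+17=38
ADD r1, r1, #1 → r1=5+1=6
CMP r1, #9  (cmp 6,9)
BLT start: taken
ADD r6, r6, #17 → r6=38+17=55
ADD r1, r1, #1 → r1=6+1=7
CMP r1, #9  (cmp 7,9)
BLT start: taken
ADD r6, r6, #17 → r6=55+17=72
ADD r1, r1, #1 → r1=7+1=8
CMP r1, #9  (cmp 8,9)
BLT start: taken
ADD r6, r6, #17 → r6=72+17=89
ADD r1, r1, #1 → r1=8+1=9
CMP r1, #9  (cmp 9,9)
BLT start: not taken
AND r0, r6, #12 → r0=89&12=8
halt.
Total executed instructions: 25.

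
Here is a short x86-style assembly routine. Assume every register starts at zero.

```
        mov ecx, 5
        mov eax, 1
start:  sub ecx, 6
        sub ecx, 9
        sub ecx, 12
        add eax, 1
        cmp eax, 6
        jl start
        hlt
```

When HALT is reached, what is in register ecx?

-130

mov ecx, 5 → ecx=5
mov eax, 1 → eax=1
sub ecx, 6 → ecx=5-6=-1
sub ecx, 9 → ecx=(-1)-9=-10
sub ecx, 12 → ecx=(-10)-12=-22
add eax, 1 → eax=1+1=2
cmp eax, 6  (cmp 2,6)
jl start: taken
sub ecx, 6 → ecx=(-22)-6=-28
sub ecx, 9 → ecx=(-28)-9=-37
sub ecx, 12 → ecx=(-37)-12=-49
add eax, 1 → eax=2+1=3
cmp eax, 6  (cmp 3,6)
jl start: taken
sub ecx, 6 → ecx=(-49)-6=-55
sub ecx, 9 → ecx=(-55)-9=-64
sub ecx, 12 → ecx=(-64)-12=-76
add eax, 1 → eax=3+1=4
cmp eax, 6  (cmp 4,6)
jl start: taken
sub ecx, 6 → ecx=(-76)-6=-82
sub ecx, 9 → ecx=(-82)-9=-91
sub ecx, 12 → ecx=(-91)-12=-103
add eax, 1 → eax=4+1=5
cmp eax, 6  (cmp 5,6)
jl start: taken
sub ecx, 6 → ecx=(-103)-6=-109
sub ecx, 9 → ecx=(-109)-9=-118
sub ecx, 12 → ecx=(-118)-12=-130
add eax, 1 → eax=5+1=6
cmp eax, 6  (cmp 6,6)
jl start: not taken
halt.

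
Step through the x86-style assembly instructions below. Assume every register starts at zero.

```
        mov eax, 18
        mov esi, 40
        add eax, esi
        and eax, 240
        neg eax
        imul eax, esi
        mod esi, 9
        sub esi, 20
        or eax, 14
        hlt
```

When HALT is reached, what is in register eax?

-1906

eax=18
esi=40
eax=18+40=58
eax=58&240=48
eax=-(48)=-48
eax=(-48)*40=-1920
esi=40%9=4
esi=4-20=-16
eax=(-1920)|14=-1906
halt.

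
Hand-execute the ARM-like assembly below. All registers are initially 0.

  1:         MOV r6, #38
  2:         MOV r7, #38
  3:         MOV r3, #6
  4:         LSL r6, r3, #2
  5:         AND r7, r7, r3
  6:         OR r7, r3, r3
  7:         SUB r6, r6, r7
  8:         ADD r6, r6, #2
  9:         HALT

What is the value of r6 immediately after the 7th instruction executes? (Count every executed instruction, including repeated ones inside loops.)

after MOV r6, #38: r6=38
after MOV r7, #38: r7=38
after MOV r3, #6: r3=6
after LSL r6, r3, #2: r6=6<<2=24
after AND r7, r7, r3: r7=38&6=6
after OR r7, r3, r3: r7=6|6=6
after SUB r6, r6, r7: r6=24-6=18
After step 7: r6 = 18.

18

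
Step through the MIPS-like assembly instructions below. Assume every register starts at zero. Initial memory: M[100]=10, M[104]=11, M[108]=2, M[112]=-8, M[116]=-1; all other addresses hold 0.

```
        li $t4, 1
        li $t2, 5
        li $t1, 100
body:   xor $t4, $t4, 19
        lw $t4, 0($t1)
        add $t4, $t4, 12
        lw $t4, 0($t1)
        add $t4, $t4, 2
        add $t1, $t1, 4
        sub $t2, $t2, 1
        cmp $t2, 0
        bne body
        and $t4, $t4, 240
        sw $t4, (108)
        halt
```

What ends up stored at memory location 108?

0

after li $t4, 1: $t4=1
after li $t2, 5: $t2=5
after li $t1, 100: $t1=100
after xor $t4, $t4, 19: $t4=1^19=18
after lw $t4, 0($t1): $t4=M[100]=10
after add $t4, $t4, 12: $t4=10+12=22
after lw $t4, 0($t1): $t4=M[100]=10
after add $t4, $t4, 2: $t4=10+2=12
after add $t1, $t1, 4: $t1=100+4=104
after sub $t2, $t2, 1: $t2=5-1=4
cmp $t2, 0  (cmp 4,0)
bne body: taken
after xor $t4, $t4, 19: $t4=12^19=31
after lw $t4, 0($t1): $t4=M[104]=11
after add $t4, $t4, 12: $t4=11+12=23
after lw $t4, 0($t1): $t4=M[104]=11
after add $t4, $t4, 2: $t4=11+2=13
after add $t1, $t1, 4: $t1=104+4=108
after sub $t2, $t2, 1: $t2=4-1=3
cmp $t2, 0  (cmp 3,0)
bne body: taken
after xor $t4, $t4, 19: $t4=13^19=30
after lw $t4, 0($t1): $t4=M[108]=2
after add $t4, $t4, 12: $t4=2+12=14
after lw $t4, 0($t1): $t4=M[108]=2
after add $t4, $t4, 2: $t4=2+2=4
after add $t1, $t1, 4: $t1=108+4=112
after sub $t2, $t2, 1: $t2=3-1=2
cmp $t2, 0  (cmp 2,0)
bne body: taken
after xor $t4, $t4, 19: $t4=4^19=23
after lw $t4, 0($t1): $t4=M[112]=-8
after add $t4, $t4, 12: $t4=(-8)+12=4
after lw $t4, 0($t1): $t4=M[112]=-8
after add $t4, $t4, 2: $t4=(-8)+2=-6
after add $t1, $t1, 4: $t1=112+4=116
after sub $t2, $t2, 1: $t2=2-1=1
cmp $t2, 0  (cmp 1,0)
bne body: taken
after xor $t4, $t4, 19: $t4=(-6)^19=-23
after lw $t4, 0($t1): $t4=M[116]=-1
after add $t4, $t4, 12: $t4=(-1)+12=11
after lw $t4, 0($t1): $t4=M[116]=-1
after add $t4, $t4, 2: $t4=(-1)+2=1
after add $t1, $t1, 4: $t1=116+4=120
after sub $t2, $t2, 1: $t2=1-1=0
cmp $t2, 0  (cmp 0,0)
bne body: not taken
after and $t4, $t4, 240: $t4=1&240=0
sw $t4, (108) → M[108]=0
halt.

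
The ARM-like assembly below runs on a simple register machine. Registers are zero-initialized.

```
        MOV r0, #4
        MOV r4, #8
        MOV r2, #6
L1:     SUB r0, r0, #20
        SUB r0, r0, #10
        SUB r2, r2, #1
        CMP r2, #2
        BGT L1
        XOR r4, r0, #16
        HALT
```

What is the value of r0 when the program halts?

-116

MOV r0, #4 → r0=4
MOV r4, #8 → r4=8
MOV r2, #6 → r2=6
SUB r0, r0, #20 → r0=4-20=-16
SUB r0, r0, #10 → r0=(-16)-10=-26
SUB r2, r2, #1 → r2=6-1=5
CMP r2, #2  (cmp 5,2)
BGT L1: taken
SUB r0, r0, #20 → r0=(-26)-20=-46
SUB r0, r0, #10 → r0=(-46)-10=-56
SUB r2, r2, #1 → r2=5-1=4
CMP r2, #2  (cmp 4,2)
BGT L1: taken
SUB r0, r0, #20 → r0=(-56)-20=-76
SUB r0, r0, #10 → r0=(-76)-10=-86
SUB r2, r2, #1 → r2=4-1=3
CMP r2, #2  (cmp 3,2)
BGT L1: taken
SUB r0, r0, #20 → r0=(-86)-20=-106
SUB r0, r0, #10 → r0=(-106)-10=-116
SUB r2, r2, #1 → r2=3-1=2
CMP r2, #2  (cmp 2,2)
BGT L1: not taken
XOR r4, r0, #16 → r4=(-116)^16=-100
halt.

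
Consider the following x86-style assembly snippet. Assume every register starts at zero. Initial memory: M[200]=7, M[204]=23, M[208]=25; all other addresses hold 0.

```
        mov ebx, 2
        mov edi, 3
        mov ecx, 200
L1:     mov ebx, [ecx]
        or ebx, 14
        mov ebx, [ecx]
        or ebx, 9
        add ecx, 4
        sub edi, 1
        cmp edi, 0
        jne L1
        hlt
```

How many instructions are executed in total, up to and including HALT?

ebx=2
edi=3
ecx=200
ebx=M[200]=7
ebx=7|14=15
ebx=M[200]=7
ebx=7|9=15
ecx=200+4=204
edi=3-1=2
cmp edi, 0  (cmp 2,0)
jne L1: taken
ebx=M[204]=23
ebx=23|14=31
ebx=M[204]=23
ebx=23|9=31
ecx=204+4=208
edi=2-1=1
cmp edi, 0  (cmp 1,0)
jne L1: taken
ebx=M[208]=25
ebx=25|14=31
ebx=M[208]=25
ebx=25|9=25
ecx=208+4=212
edi=1-1=0
cmp edi, 0  (cmp 0,0)
jne L1: not taken
halt.
Total executed instructions: 28.

28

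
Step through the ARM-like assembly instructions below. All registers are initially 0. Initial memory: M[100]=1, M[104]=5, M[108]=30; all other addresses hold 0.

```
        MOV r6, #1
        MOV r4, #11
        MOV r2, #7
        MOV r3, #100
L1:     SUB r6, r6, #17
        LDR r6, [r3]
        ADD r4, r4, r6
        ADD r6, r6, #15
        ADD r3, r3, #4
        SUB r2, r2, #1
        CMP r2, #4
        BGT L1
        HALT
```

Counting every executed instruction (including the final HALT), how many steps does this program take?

r6=1
r4=11
r2=7
r3=100
r6=1-17=-16
r6=M[100]=1
r4=11+1=12
r6=1+15=16
r3=100+4=104
r2=7-1=6
CMP r2, #4  (cmp 6,4)
BGT L1: taken
r6=16-17=-1
r6=M[104]=5
r4=12+5=17
r6=5+15=20
r3=104+4=108
r2=6-1=5
CMP r2, #4  (cmp 5,4)
BGT L1: taken
r6=20-17=3
r6=M[108]=30
r4=17+30=47
r6=30+15=45
r3=108+4=112
r2=5-1=4
CMP r2, #4  (cmp 4,4)
BGT L1: not taken
halt.
Total executed instructions: 29.

29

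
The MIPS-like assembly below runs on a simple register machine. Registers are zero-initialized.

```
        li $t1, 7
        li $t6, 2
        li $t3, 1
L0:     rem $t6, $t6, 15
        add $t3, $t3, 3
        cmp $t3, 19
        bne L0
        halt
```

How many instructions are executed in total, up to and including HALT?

li $t1, 7 → $t1=7
li $t6, 2 → $t6=2
li $t3, 1 → $t3=1
rem $t6, $t6, 15 → $t6=2%15=2
add $t3, $t3, 3 → $t3=1+3=4
cmp $t3, 19  (cmp 4,19)
bne L0: taken
rem $t6, $t6, 15 → $t6=2%15=2
add $t3, $t3, 3 → $t3=4+3=7
cmp $t3, 19  (cmp 7,19)
bne L0: taken
rem $t6, $t6, 15 → $t6=2%15=2
add $t3, $t3, 3 → $t3=7+3=10
cmp $t3, 19  (cmp 10,19)
bne L0: taken
rem $t6, $t6, 15 → $t6=2%15=2
add $t3, $t3, 3 → $t3=10+3=13
cmp $t3, 19  (cmp 13,19)
bne L0: taken
rem $t6, $t6, 15 → $t6=2%15=2
add $t3, $t3, 3 → $t3=13+3=16
cmp $t3, 19  (cmp 16,19)
bne L0: taken
rem $t6, $t6, 15 → $t6=2%15=2
add $t3, $t3, 3 → $t3=16+3=19
cmp $t3, 19  (cmp 19,19)
bne L0: not taken
halt.
Total executed instructions: 28.

28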